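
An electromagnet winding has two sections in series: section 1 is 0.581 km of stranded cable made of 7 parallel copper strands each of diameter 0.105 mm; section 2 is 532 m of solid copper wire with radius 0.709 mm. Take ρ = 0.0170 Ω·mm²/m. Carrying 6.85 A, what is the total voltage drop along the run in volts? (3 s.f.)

ρ = 0.0170 Ω·mm²/m = 1.70×10^-8 Ω·m
Section 1: A_strand = π(5.2500e-05)² = 8.659e-09 m²; R₁ = ρL/(N·A_s) = (1.70×10^-8)(581)/(7×8.659e-09) = 163 Ω
Section 2: A = πr² = π(7.0900e-04 m)² = 1.579e-06 m²
R₂ = (1.70×10^-8)(532)/(1.579e-06) = 5.727 Ω
R = R₁ + R₂ = 168.7 Ω
V = IR = 6.85 × 168.7 = 1160 V

1160 V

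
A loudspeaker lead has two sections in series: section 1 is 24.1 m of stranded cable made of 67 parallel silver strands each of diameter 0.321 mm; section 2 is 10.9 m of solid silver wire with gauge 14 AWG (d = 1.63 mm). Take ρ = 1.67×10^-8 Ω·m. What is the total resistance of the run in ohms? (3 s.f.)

Section 1: A_strand = π(1.6050e-04)² = 8.093e-08 m²; R₁ = ρL/(N·A_s) = (1.67×10^-8)(24.1)/(67×8.093e-08) = 0.07423 Ω
Section 2: A = π(1.63/2 mm)² = π(8.1500e-04 m)² = 2.087e-06 m²
R₂ = (1.67×10^-8)(10.9)/(2.087e-06) = 0.08723 Ω
R = R₁ + R₂ = 0.161 Ω

0.161 Ω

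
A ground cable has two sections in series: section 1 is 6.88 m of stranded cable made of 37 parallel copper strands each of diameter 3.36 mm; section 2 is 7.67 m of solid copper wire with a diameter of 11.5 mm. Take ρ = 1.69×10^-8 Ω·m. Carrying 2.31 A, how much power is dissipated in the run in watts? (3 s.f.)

Section 1: A_strand = π(1.6800e-03)² = 8.867e-06 m²; R₁ = ρL/(N·A_s) = (1.69×10^-8)(6.88)/(37×8.867e-06) = 3.544×10^-4 Ω
Section 2: A = π(d/2)² = π(5.7500e-03 m)² = 1.039e-04 m²
R₂ = (1.69×10^-8)(7.67)/(1.039e-04) = 0.001248 Ω
R = R₁ + R₂ = 0.001602 Ω
P = I²R = (2.31)² × 0.001602 = 0.00855 W

0.00855 W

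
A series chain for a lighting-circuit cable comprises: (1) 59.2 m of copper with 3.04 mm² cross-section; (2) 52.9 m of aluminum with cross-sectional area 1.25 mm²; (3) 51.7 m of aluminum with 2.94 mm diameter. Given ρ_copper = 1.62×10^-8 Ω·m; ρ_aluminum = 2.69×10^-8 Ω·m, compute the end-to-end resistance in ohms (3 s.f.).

1.66 Ω

Seg 1: A = 3.04 mm² = 3.040e-06 m²
R_1 = (1.62×10^-8)(59.2)/(3.040e-06) = 0.3155 Ω
Seg 2: A = 1.25 mm² = 1.250e-06 m²
R_2 = (2.69×10^-8)(52.9)/(1.250e-06) = 1.138 Ω
Seg 3: A = π(d/2)² = π(1.4700e-03 m)² = 6.789e-06 m²
R_3 = (2.69×10^-8)(51.7)/(6.789e-06) = 0.2049 Ω
R_total = R_1 + R_2 + R_3 = 1.66 Ω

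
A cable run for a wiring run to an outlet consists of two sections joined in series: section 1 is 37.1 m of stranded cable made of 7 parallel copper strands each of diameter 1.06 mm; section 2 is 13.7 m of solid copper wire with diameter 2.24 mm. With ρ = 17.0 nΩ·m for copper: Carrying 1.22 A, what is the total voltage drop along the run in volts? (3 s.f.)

ρ = 17.0 nΩ·m = 1.70×10^-8 Ω·m
Section 1: A_strand = π(5.3000e-04)² = 8.825e-07 m²; R₁ = ρL/(N·A_s) = (1.70×10^-8)(37.1)/(7×8.825e-07) = 0.1021 Ω
Section 2: A = π(d/2)² = π(1.1200e-03 m)² = 3.941e-06 m²
R₂ = (1.70×10^-8)(13.7)/(3.941e-06) = 0.0591 Ω
R = R₁ + R₂ = 0.1612 Ω
V = IR = 1.22 × 0.1612 = 0.197 V

0.197 V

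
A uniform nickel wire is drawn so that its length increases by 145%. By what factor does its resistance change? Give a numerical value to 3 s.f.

6.00

k = 1 + 145/100 = 2.45; volume constant ⇒ A' = A/k, so R' = k²R.
Factor = 6.00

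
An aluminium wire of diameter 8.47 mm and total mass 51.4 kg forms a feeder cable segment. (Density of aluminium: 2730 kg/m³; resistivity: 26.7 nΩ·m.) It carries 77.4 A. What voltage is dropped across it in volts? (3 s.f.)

12.3 V

ρ = 26.7 nΩ·m = 2.67×10^-8 Ω·m
A = π(d/2)² = π(4.2350e-03 m)² = 5.6345e-05 m²
L = m/(density·A) = 51.4/(2730×5.6345e-05) = 334.2 m
R = ρL/A = (2.67×10^-8)(334.2)/(5.6345e-05) = 0.1583 Ω
V = IR = 77.4 × 0.1583 = 12.3 V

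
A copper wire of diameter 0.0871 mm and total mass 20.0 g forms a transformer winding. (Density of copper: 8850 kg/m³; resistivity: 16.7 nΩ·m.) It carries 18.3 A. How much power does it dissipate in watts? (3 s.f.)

3.56×10^5 W

ρ = 16.7 nΩ·m = 1.67×10^-8 Ω·m
A = π(d/2)² = π(4.3550e-05 m)² = 5.9584e-09 m²
L = m/(density·A) = 0.02/(8850×5.9584e-09) = 379.3 m
R = ρL/A = (1.67×10^-8)(379.3)/(5.9584e-09) = 1063 Ω
P = I²R = (18.3)² × 1063 = 3.56×10^5 W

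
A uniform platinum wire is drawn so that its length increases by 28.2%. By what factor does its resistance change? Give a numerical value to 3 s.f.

1.64

k = 1 + 28.2/100 = 1.282; volume constant ⇒ A' = A/k, so R' = k²R.
Factor = 1.64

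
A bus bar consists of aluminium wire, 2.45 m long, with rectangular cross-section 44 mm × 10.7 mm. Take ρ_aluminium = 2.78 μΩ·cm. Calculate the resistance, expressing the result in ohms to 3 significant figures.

1.45×10^-4 Ω

ρ = 2.78 μΩ·cm = 2.78×10^-8 Ω·m
A = 44 × 10.7 mm² = 471 mm² = 4.708e-04 m²
R = ρL/A = (2.78×10^-8)(2.45 m)/(4.708e-04 m²) = 1.45×10^-4 Ω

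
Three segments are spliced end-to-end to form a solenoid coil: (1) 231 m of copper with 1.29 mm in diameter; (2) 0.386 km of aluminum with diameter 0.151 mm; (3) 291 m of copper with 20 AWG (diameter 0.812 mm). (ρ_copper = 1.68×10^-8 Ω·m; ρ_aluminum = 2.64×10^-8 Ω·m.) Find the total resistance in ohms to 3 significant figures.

Seg 1: A = π(d/2)² = π(6.4500e-04 m)² = 1.307e-06 m²
R_1 = (1.68×10^-8)(231)/(1.307e-06) = 2.969 Ω
Seg 2: A = π(d/2)² = π(7.5500e-05 m)² = 1.791e-08 m²
R_2 = (2.64×10^-8)(386)/(1.791e-08) = 569 Ω
Seg 3: A = π(0.812/2 mm)² = π(4.0600e-04 m)² = 5.178e-07 m²
R_3 = (1.68×10^-8)(291)/(5.178e-07) = 9.441 Ω
R_total = R_1 + R_2 + R_3 = 581 Ω

581 Ω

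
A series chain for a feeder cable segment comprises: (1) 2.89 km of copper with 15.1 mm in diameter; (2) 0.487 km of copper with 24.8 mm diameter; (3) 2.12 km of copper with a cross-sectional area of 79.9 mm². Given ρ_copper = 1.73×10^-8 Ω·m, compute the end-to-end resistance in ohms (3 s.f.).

Seg 1: A = π(d/2)² = π(7.5500e-03 m)² = 1.791e-04 m²
R_1 = (1.73×10^-8)(2890)/(1.791e-04) = 0.2792 Ω
Seg 2: A = π(d/2)² = π(1.2400e-02 m)² = 4.831e-04 m²
R_2 = (1.73×10^-8)(487)/(4.831e-04) = 0.01744 Ω
Seg 3: A = 79.9 mm² = 7.990e-05 m²
R_3 = (1.73×10^-8)(2120)/(7.990e-05) = 0.459 Ω
R_total = R_1 + R_2 + R_3 = 0.756 Ω

0.756 Ω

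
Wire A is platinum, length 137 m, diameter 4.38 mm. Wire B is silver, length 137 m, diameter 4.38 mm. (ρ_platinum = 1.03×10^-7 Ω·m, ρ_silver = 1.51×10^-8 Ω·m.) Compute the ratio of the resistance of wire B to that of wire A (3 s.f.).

R ∝ ρL/d², so R_B/R_A = (ρ_B/ρ_A)
= (1.51×10^-8/1.03×10^-7) = 0.147

0.147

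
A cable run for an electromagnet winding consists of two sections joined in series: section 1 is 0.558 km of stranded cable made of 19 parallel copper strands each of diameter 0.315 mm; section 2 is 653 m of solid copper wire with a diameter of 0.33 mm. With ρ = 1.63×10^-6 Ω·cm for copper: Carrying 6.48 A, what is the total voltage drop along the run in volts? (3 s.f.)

ρ = 1.63×10^-6 Ω·cm = 1.63×10^-8 Ω·m
Section 1: A_strand = π(1.5750e-04)² = 7.793e-08 m²; R₁ = ρL/(N·A_s) = (1.63×10^-8)(558)/(19×7.793e-08) = 6.143 Ω
Section 2: A = π(d/2)² = π(1.6500e-04 m)² = 8.553e-08 m²
R₂ = (1.63×10^-8)(653)/(8.553e-08) = 124.4 Ω
R = R₁ + R₂ = 130.6 Ω
V = IR = 6.48 × 130.6 = 846 V

846 V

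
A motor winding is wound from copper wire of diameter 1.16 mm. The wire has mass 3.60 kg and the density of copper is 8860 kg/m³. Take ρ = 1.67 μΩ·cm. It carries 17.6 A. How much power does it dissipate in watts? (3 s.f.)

ρ = 1.67 μΩ·cm = 1.67×10^-8 Ω·m
A = π(d/2)² = π(5.8000e-04 m)² = 1.0568e-06 m²
L = m/(density·A) = 3.6/(8860×1.0568e-06) = 384.5 m
R = ρL/A = (1.67×10^-8)(384.5)/(1.0568e-06) = 6.075 Ω
P = I²R = (17.6)² × 6.075 = 1880 W

1880 W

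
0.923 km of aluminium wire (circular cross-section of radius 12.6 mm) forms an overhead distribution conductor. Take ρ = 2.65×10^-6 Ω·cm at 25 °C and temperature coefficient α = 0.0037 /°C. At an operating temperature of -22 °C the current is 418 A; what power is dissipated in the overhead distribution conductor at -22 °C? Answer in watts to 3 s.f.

ρ = 2.65×10^-6 Ω·cm = 2.65×10^-8 Ω·m
A = πr² = π(1.2600e-02 m)² = 4.988e-04 m²
R₍25₎ = ρL/A = (2.65×10^-8)(923)/(4.988e-04) = 0.04904 Ω
R₍-22₎ = R₍25₎(1 + αΔT) = 0.04904 × (1 + 0.0037×-47) = 0.04051 Ω
P = I²R = (418)² × 0.04051 = 7080 W

7080 W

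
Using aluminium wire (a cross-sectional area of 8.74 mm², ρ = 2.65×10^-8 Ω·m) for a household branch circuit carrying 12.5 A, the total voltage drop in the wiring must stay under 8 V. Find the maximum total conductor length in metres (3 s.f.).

211 m

A = 8.74 mm² = 8.740e-06 m²
L_max = V_max·A/(1·ρI) = (8)(8.740e-06)/(2.65×10^-8×12.5) = 211 m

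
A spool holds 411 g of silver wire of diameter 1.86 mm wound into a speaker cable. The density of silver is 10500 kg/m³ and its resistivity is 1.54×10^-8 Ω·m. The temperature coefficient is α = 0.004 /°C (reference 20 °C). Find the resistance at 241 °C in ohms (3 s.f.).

A = π(d/2)² = π(9.3000e-04 m)² = 2.7172e-06 m²
L = m/(density·A) = 0.411/(10500×2.7172e-06) = 14.41 m
R = ρL/A = (1.54×10^-8)(14.41)/(2.7172e-06) = 0.08165 Ω
R(241 °C) = 0.08165 × (1 + 0.004×221) = 0.154 Ω

0.154 Ω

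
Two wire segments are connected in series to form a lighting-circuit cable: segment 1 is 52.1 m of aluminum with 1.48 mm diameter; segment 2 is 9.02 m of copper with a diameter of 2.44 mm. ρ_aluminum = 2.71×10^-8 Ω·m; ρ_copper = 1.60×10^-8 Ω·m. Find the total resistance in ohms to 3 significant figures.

Segment 1: A = π(d/2)² = π(7.4000e-04 m)² = 1.720e-06 m²
R₁ = ρL/A = (2.71×10^-8)(52.1)/(1.720e-06) = 0.8207 Ω
Segment 2: A = π(d/2)² = π(1.2200e-03 m)² = 4.676e-06 m²
R₂ = (1.60×10^-8)(9.02)/(4.676e-06) = 0.03086 Ω
R = R₁ + R₂ = 0.852 Ω

0.852 Ω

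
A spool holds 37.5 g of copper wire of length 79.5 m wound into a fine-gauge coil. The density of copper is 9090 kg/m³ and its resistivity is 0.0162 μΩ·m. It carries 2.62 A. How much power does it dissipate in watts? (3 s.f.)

ρ = 0.0162 μΩ·m = 1.62×10^-8 Ω·m
A = m/(density·L) = 0.0375/(9090×79.5) = 5.1892e-08 m²
R = ρL/A = (1.62×10^-8)(79.5)/(5.1892e-08) = 24.82 Ω
P = I²R = (2.62)² × 24.82 = 170 W

170 W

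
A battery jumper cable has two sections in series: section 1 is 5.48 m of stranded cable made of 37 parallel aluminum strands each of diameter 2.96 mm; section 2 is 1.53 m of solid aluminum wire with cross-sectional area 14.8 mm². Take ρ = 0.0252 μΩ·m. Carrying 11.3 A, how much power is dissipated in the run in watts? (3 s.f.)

0.402 W

ρ = 0.0252 μΩ·m = 2.52×10^-8 Ω·m
Section 1: A_strand = π(1.4800e-03)² = 6.881e-06 m²; R₁ = ρL/(N·A_s) = (2.52×10^-8)(5.48)/(37×6.881e-06) = 5.424×10^-4 Ω
Section 2: A = 14.8 mm² = 1.480e-05 m²
R₂ = (2.52×10^-8)(1.53)/(1.480e-05) = 0.002605 Ω
R = R₁ + R₂ = 0.003148 Ω
P = I²R = (11.3)² × 0.003148 = 0.402 W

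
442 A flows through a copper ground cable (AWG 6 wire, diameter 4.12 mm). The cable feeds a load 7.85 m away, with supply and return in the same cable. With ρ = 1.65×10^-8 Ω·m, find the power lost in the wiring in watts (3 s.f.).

A = π(4.12/2 mm)² = π(2.0600e-03 m)² = 1.333e-05 m²
Total conductor length (both ways) L = 2 × 7.85 = 15.7 m
R = ρL/A = (1.65×10^-8)(15.7)/(1.333e-05) = 0.01943 Ω
P = I²R = (442)² × 0.01943 = 3800 W

3800 W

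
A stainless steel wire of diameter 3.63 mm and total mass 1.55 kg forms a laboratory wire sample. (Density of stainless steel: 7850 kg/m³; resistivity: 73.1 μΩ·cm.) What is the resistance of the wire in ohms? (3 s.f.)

1.35 Ω

ρ = 73.1 μΩ·cm = 7.31×10^-7 Ω·m
A = π(d/2)² = π(1.8150e-03 m)² = 1.0349e-05 m²
L = m/(density·A) = 1.55/(7850×1.0349e-05) = 19.08 m
R = ρL/A = (7.31×10^-7)(19.08)/(1.0349e-05) = 1.35 Ω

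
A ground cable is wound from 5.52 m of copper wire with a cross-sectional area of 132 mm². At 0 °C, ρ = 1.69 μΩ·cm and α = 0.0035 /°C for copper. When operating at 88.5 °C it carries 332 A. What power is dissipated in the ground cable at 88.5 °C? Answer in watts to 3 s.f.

ρ = 1.69 μΩ·cm = 1.69×10^-8 Ω·m
A = 132 mm² = 1.320e-04 m²
R₍0₎ = ρL/A = (1.69×10^-8)(5.52)/(1.320e-04) = 7.067×10^-4 Ω
R₍88.5₎ = R₍0₎(1 + αΔT) = 7.067×10^-4 × (1 + 0.0035×88.5) = 9.256×10^-4 Ω
P = I²R = (332)² × 9.256×10^-4 = 102 W

102 W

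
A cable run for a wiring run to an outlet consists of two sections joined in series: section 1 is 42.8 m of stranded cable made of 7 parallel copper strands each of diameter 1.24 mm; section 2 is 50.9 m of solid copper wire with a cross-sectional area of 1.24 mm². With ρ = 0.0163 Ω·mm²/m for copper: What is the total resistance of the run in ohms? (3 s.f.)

0.752 Ω

ρ = 0.0163 Ω·mm²/m = 1.63×10^-8 Ω·m
Section 1: A_strand = π(6.2000e-04)² = 1.208e-06 m²; R₁ = ρL/(N·A_s) = (1.63×10^-8)(42.8)/(7×1.208e-06) = 0.08253 Ω
Section 2: A = 1.24 mm² = 1.240e-06 m²
R₂ = (1.63×10^-8)(50.9)/(1.240e-06) = 0.6691 Ω
R = R₁ + R₂ = 0.752 Ω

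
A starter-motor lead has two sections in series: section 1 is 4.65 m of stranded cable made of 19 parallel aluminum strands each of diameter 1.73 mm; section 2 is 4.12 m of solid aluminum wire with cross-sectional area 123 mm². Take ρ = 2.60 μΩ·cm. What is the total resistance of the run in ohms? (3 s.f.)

0.00358 Ω

ρ = 2.60 μΩ·cm = 2.60×10^-8 Ω·m
Section 1: A_strand = π(8.6500e-04)² = 2.351e-06 m²; R₁ = ρL/(N·A_s) = (2.60×10^-8)(4.65)/(19×2.351e-06) = 0.002707 Ω
Section 2: A = 123 mm² = 1.230e-04 m²
R₂ = (2.60×10^-8)(4.12)/(1.230e-04) = 8.709×10^-4 Ω
R = R₁ + R₂ = 0.00358 Ω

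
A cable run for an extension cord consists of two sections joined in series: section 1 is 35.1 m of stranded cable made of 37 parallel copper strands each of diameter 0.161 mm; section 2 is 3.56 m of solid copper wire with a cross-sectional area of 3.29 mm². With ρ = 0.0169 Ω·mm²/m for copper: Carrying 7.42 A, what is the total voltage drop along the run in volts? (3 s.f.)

5.98 V

ρ = 0.0169 Ω·mm²/m = 1.69×10^-8 Ω·m
Section 1: A_strand = π(8.0500e-05)² = 2.036e-08 m²; R₁ = ρL/(N·A_s) = (1.69×10^-8)(35.1)/(37×2.036e-08) = 0.7875 Ω
Section 2: A = 3.29 mm² = 3.290e-06 m²
R₂ = (1.69×10^-8)(3.56)/(3.290e-06) = 0.01829 Ω
R = R₁ + R₂ = 0.8058 Ω
V = IR = 7.42 × 0.8058 = 5.98 V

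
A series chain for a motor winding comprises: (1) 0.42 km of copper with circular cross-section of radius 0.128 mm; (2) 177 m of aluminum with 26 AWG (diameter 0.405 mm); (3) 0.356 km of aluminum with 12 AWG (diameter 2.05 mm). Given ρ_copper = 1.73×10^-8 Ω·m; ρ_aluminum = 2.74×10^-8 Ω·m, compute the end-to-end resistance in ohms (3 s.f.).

Seg 1: A = πr² = π(1.2800e-04 m)² = 5.147e-08 m²
R_1 = (1.73×10^-8)(420)/(5.147e-08) = 141.2 Ω
Seg 2: A = π(0.405/2 mm)² = π(2.0250e-04 m)² = 1.288e-07 m²
R_2 = (2.74×10^-8)(177)/(1.288e-07) = 37.65 Ω
Seg 3: A = π(2.05/2 mm)² = π(1.0250e-03 m)² = 3.301e-06 m²
R_3 = (2.74×10^-8)(356)/(3.301e-06) = 2.955 Ω
R_total = R_1 + R_2 + R_3 = 182 Ω

182 Ω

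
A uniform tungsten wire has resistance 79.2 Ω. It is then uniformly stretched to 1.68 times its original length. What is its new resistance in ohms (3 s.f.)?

224 Ω

Volume constant ⇒ A' = A/k with k = 1.68. R' = ρ(kL)/(A/k) = k²R.
R' = 2.822 × 79.2 = 224 Ω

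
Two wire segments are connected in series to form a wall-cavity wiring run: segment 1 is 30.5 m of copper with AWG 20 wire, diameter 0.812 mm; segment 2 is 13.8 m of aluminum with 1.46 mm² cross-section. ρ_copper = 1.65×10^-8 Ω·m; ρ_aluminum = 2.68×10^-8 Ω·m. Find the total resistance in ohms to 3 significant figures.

1.23 Ω

Segment 1: A = π(0.812/2 mm)² = π(4.0600e-04 m)² = 5.178e-07 m²
R₁ = ρL/A = (1.65×10^-8)(30.5)/(5.178e-07) = 0.9718 Ω
Segment 2: A = 1.46 mm² = 1.460e-06 m²
R₂ = (2.68×10^-8)(13.8)/(1.460e-06) = 0.2533 Ω
R = R₁ + R₂ = 1.23 Ω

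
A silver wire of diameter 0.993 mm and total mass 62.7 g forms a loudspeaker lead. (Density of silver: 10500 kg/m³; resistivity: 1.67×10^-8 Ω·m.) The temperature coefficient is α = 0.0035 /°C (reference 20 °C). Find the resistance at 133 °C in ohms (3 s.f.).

A = π(d/2)² = π(4.9650e-04 m)² = 7.7444e-07 m²
L = m/(density·A) = 0.0627/(10500×7.7444e-07) = 7.711 m
R = ρL/A = (1.67×10^-8)(7.711)/(7.7444e-07) = 0.1663 Ω
R(133 °C) = 0.1663 × (1 + 0.0035×113) = 0.232 Ω

0.232 Ω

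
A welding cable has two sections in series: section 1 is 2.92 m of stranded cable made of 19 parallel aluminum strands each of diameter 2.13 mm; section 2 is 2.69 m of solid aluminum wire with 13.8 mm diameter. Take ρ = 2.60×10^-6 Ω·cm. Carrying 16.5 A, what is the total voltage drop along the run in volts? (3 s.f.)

0.0262 V

ρ = 2.60×10^-6 Ω·cm = 2.60×10^-8 Ω·m
Section 1: A_strand = π(1.0650e-03)² = 3.563e-06 m²; R₁ = ρL/(N·A_s) = (2.60×10^-8)(2.92)/(19×3.563e-06) = 0.001121 Ω
Section 2: A = π(d/2)² = π(6.9000e-03 m)² = 1.496e-04 m²
R₂ = (2.60×10^-8)(2.69)/(1.496e-04) = 4.676×10^-4 Ω
R = R₁ + R₂ = 0.001589 Ω
V = IR = 16.5 × 0.001589 = 0.0262 V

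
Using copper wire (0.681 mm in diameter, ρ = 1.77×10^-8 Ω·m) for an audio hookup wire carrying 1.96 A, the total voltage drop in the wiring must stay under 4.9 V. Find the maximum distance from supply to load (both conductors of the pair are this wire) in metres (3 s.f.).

A = π(d/2)² = π(3.4050e-04 m)² = 3.642e-07 m²
L_max = V_max·A/(2·ρI) = (4.9)(3.642e-07)/(2×1.77×10^-8×1.96) = 25.7 m

25.7 m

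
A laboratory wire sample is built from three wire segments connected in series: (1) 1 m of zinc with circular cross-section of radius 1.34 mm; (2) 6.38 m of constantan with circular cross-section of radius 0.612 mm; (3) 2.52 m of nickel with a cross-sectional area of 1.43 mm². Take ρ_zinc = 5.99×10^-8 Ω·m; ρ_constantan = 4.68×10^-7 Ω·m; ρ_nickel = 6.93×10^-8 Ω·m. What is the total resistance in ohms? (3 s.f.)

Seg 1: A = πr² = π(1.3400e-03 m)² = 5.641e-06 m²
R_1 = (5.99×10^-8)(1)/(5.641e-06) = 0.01062 Ω
Seg 2: A = πr² = π(6.1200e-04 m)² = 1.177e-06 m²
R_2 = (4.68×10^-7)(6.38)/(1.177e-06) = 2.538 Ω
Seg 3: A = 1.43 mm² = 1.430e-06 m²
R_3 = (6.93×10^-8)(2.52)/(1.430e-06) = 0.1221 Ω
R_total = R_1 + R_2 + R_3 = 2.67 Ω

2.67 Ω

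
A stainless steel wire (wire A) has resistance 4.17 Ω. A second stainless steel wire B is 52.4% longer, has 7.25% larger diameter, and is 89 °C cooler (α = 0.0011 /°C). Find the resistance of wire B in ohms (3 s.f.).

4.98 Ω

R ∝ ρL/d² with ρ ∝ (1+αΔT), so R_B/R_A = (1 + 52.4/100) × (1 + 7.25/100)⁻² × (1 − 0.0011×89)
= 1.524 × 0.8694 × 0.9021 = 1.195
R_B = 1.195 × 4.17 = 4.98 Ω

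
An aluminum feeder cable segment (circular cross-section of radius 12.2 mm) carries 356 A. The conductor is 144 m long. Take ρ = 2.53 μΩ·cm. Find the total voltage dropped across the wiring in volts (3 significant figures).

2.77 V

ρ = 2.53 μΩ·cm = 2.53×10^-8 Ω·m
A = πr² = π(1.2200e-02 m)² = 4.676e-04 m²
R = ρL/A = (2.53×10^-8)(144)/(4.676e-04) = 0.007791 Ω
V = IR = 356 × 0.007791 = 2.77 V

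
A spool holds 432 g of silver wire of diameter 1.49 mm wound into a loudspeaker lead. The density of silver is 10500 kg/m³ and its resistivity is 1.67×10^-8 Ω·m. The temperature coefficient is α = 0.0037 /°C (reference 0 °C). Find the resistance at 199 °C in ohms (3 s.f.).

A = π(d/2)² = π(7.4500e-04 m)² = 1.7437e-06 m²
L = m/(density·A) = 0.432/(10500×1.7437e-06) = 23.6 m
R = ρL/A = (1.67×10^-8)(23.6)/(1.7437e-06) = 0.226 Ω
R(199 °C) = 0.226 × (1 + 0.0037×199) = 0.392 Ω

0.392 Ω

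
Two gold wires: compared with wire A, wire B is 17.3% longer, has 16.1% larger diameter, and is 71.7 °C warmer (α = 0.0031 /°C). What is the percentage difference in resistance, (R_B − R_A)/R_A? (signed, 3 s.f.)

R ∝ ρL/d² with ρ ∝ (1+αΔT), so R_B/R_A = (1 + 17.3/100) × (1 + 16.1/100)⁻² × (1 + 0.0031×71.7)
= 1.173 × 0.7419 × 1.222 = 1.064
(R_B − R_A)/R_A = 1.064 − 1 = 6.37%

6.37%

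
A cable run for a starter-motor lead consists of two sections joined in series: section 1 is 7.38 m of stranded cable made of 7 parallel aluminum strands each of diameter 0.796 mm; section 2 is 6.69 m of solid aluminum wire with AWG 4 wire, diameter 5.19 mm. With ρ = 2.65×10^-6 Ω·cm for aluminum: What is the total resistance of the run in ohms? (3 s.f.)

ρ = 2.65×10^-6 Ω·cm = 2.65×10^-8 Ω·m
Section 1: A_strand = π(3.9800e-04)² = 4.976e-07 m²; R₁ = ρL/(N·A_s) = (2.65×10^-8)(7.38)/(7×4.976e-07) = 0.05614 Ω
Section 2: A = π(5.19/2 mm)² = π(2.5950e-03 m)² = 2.116e-05 m²
R₂ = (2.65×10^-8)(6.69)/(2.116e-05) = 0.00838 Ω
R = R₁ + R₂ = 0.0645 Ω

0.0645 Ω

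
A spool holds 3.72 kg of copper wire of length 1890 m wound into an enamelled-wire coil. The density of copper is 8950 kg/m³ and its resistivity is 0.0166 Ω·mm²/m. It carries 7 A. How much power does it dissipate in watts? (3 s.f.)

6990 W

ρ = 0.0166 Ω·mm²/m = 1.66×10^-8 Ω·m
A = m/(density·L) = 3.72/(8950×1890) = 2.1992e-07 m²
R = ρL/A = (1.66×10^-8)(1890)/(2.1992e-07) = 142.7 Ω
P = I²R = (7)² × 142.7 = 6990 W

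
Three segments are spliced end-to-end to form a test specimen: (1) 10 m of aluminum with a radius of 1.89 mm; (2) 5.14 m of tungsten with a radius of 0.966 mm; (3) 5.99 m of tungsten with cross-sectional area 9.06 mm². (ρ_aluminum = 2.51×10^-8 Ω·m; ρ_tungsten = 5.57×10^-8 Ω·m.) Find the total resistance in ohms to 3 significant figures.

Seg 1: A = πr² = π(1.8900e-03 m)² = 1.122e-05 m²
R_1 = (2.51×10^-8)(10)/(1.122e-05) = 0.02237 Ω
Seg 2: A = πr² = π(9.6600e-04 m)² = 2.932e-06 m²
R_2 = (5.57×10^-8)(5.14)/(2.932e-06) = 0.09766 Ω
Seg 3: A = 9.06 mm² = 9.060e-06 m²
R_3 = (5.57×10^-8)(5.99)/(9.060e-06) = 0.03683 Ω
R_total = R_1 + R_2 + R_3 = 0.157 Ω

0.157 Ω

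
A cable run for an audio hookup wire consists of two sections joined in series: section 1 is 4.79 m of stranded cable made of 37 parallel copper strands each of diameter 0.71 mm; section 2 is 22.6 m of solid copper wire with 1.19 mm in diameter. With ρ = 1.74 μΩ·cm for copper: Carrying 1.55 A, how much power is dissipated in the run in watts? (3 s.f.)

ρ = 1.74 μΩ·cm = 1.74×10^-8 Ω·m
Section 1: A_strand = π(3.5500e-04)² = 3.959e-07 m²; R₁ = ρL/(N·A_s) = (1.74×10^-8)(4.79)/(37×3.959e-07) = 0.00569 Ω
Section 2: A = π(d/2)² = π(5.9500e-04 m)² = 1.112e-06 m²
R₂ = (1.74×10^-8)(22.6)/(1.112e-06) = 0.3536 Ω
R = R₁ + R₂ = 0.3593 Ω
P = I²R = (1.55)² × 0.3593 = 0.863 W

0.863 W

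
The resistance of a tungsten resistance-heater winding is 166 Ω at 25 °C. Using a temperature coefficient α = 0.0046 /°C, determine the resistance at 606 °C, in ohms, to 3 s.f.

610 Ω

ΔT = 606 − 25 = 581 °C
R = R₀(1 + αΔT) = 166 × (1 + 0.0046×581) = 166 × 3.673 = 610 Ω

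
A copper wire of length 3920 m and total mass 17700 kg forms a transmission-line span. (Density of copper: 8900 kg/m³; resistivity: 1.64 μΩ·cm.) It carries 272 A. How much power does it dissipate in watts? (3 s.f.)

ρ = 1.64 μΩ·cm = 1.64×10^-8 Ω·m
A = m/(density·L) = 17700/(8900×3920) = 5.0734e-04 m²
R = ρL/A = (1.64×10^-8)(3920)/(5.0734e-04) = 0.1267 Ω
P = I²R = (272)² × 0.1267 = 9370 W

9370 W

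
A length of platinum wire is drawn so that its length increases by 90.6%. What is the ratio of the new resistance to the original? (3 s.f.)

k = 1 + 90.6/100 = 1.906; volume constant ⇒ A' = A/k, so R' = k²R.
Factor = 3.63

3.63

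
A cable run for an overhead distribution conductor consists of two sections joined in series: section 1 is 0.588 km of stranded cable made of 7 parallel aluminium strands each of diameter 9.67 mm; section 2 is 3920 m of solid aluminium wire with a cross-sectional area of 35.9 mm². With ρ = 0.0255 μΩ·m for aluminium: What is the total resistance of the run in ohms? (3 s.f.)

2.81 Ω

ρ = 0.0255 μΩ·m = 2.55×10^-8 Ω·m
Section 1: A_strand = π(4.8350e-03)² = 7.344e-05 m²; R₁ = ρL/(N·A_s) = (2.55×10^-8)(588)/(7×7.344e-05) = 0.02917 Ω
Section 2: A = 35.9 mm² = 3.590e-05 m²
R₂ = (2.55×10^-8)(3920)/(3.590e-05) = 2.784 Ω
R = R₁ + R₂ = 2.81 Ω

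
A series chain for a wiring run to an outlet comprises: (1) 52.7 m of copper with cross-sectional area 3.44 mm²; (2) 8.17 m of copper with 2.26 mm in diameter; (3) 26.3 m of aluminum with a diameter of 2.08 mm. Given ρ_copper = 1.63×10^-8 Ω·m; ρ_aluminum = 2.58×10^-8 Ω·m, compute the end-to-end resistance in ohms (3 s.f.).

0.483 Ω

Seg 1: A = 3.44 mm² = 3.440e-06 m²
R_1 = (1.63×10^-8)(52.7)/(3.440e-06) = 0.2497 Ω
Seg 2: A = π(d/2)² = π(1.1300e-03 m)² = 4.011e-06 m²
R_2 = (1.63×10^-8)(8.17)/(4.011e-06) = 0.0332 Ω
Seg 3: A = π(d/2)² = π(1.0400e-03 m)² = 3.398e-06 m²
R_3 = (2.58×10^-8)(26.3)/(3.398e-06) = 0.1997 Ω
R_total = R_1 + R_2 + R_3 = 0.483 Ω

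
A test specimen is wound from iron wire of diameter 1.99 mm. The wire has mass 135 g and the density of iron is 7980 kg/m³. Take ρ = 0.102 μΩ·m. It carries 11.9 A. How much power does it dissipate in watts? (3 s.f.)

ρ = 0.102 μΩ·m = 1.02×10^-7 Ω·m
A = π(d/2)² = π(9.9500e-04 m)² = 3.1103e-06 m²
L = m/(density·A) = 0.135/(7980×3.1103e-06) = 5.439 m
R = ρL/A = (1.02×10^-7)(5.439)/(3.1103e-06) = 0.1784 Ω
P = I²R = (11.9)² × 0.1784 = 25.3 W

25.3 W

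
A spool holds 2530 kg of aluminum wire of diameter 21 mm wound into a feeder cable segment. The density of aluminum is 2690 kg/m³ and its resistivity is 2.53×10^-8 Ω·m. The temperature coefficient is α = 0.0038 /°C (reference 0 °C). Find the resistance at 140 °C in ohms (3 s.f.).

0.304 Ω

A = π(d/2)² = π(1.0500e-02 m)² = 3.4636e-04 m²
L = m/(density·A) = 2530/(2690×3.4636e-04) = 2715 m
R = ρL/A = (2.53×10^-8)(2715)/(3.4636e-04) = 0.1983 Ω
R(140 °C) = 0.1983 × (1 + 0.0038×140) = 0.304 Ω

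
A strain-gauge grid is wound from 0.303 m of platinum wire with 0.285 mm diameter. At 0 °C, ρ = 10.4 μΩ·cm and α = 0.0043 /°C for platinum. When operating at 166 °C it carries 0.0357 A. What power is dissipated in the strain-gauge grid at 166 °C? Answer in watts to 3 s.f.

ρ = 10.4 μΩ·cm = 1.04×10^-7 Ω·m
A = π(d/2)² = π(1.4250e-04 m)² = 6.379e-08 m²
R₍0₎ = ρL/A = (1.04×10^-7)(0.303)/(6.379e-08) = 0.494 Ω
R₍166₎ = R₍0₎(1 + αΔT) = 0.494 × (1 + 0.0043×166) = 0.8466 Ω
P = I²R = (0.0357)² × 0.8466 = 0.00108 W

0.00108 W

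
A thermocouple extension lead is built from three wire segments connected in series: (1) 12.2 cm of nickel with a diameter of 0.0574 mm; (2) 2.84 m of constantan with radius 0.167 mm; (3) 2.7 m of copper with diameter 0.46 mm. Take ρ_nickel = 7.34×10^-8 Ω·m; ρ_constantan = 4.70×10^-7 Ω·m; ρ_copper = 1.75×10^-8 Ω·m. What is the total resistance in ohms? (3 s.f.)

Seg 1: A = π(d/2)² = π(2.8700e-05 m)² = 2.588e-09 m²
R_1 = (7.34×10^-8)(0.122)/(2.588e-09) = 3.461 Ω
Seg 2: A = πr² = π(1.6700e-04 m)² = 8.762e-08 m²
R_2 = (4.70×10^-7)(2.84)/(8.762e-08) = 15.23 Ω
Seg 3: A = π(d/2)² = π(2.3000e-04 m)² = 1.662e-07 m²
R_3 = (1.75×10^-8)(2.7)/(1.662e-07) = 0.2843 Ω
R_total = R_1 + R_2 + R_3 = 19.0 Ω

19.0 Ω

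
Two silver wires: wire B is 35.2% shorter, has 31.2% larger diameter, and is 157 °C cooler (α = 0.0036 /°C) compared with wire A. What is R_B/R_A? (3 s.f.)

R ∝ ρL/d² with ρ ∝ (1+αΔT), so R_B/R_A = (1 − 35.2/100) × (1 + 31.2/100)⁻² × (1 − 0.0036×157)
= 0.648 × 0.5809 × 0.4348 = 0.164

0.164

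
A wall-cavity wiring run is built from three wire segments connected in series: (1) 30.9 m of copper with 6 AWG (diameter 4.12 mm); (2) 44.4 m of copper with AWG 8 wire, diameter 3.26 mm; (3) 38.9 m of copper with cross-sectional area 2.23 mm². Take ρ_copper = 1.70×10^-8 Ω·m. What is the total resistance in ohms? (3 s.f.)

Seg 1: A = π(4.12/2 mm)² = π(2.0600e-03 m)² = 1.333e-05 m²
R_1 = (1.70×10^-8)(30.9)/(1.333e-05) = 0.0394 Ω
Seg 2: A = π(3.26/2 mm)² = π(1.6300e-03 m)² = 8.347e-06 m²
R_2 = (1.70×10^-8)(44.4)/(8.347e-06) = 0.09043 Ω
Seg 3: A = 2.23 mm² = 2.230e-06 m²
R_3 = (1.70×10^-8)(38.9)/(2.230e-06) = 0.2965 Ω
R_total = R_1 + R_2 + R_3 = 0.426 Ω

0.426 Ω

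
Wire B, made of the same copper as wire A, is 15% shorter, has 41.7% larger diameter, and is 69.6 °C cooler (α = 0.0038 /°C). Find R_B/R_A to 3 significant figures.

0.311

R ∝ ρL/d² with ρ ∝ (1+αΔT), so R_B/R_A = (1 − 15/100) × (1 + 41.7/100)⁻² × (1 − 0.0038×69.6)
= 0.85 × 0.498 × 0.7355 = 0.311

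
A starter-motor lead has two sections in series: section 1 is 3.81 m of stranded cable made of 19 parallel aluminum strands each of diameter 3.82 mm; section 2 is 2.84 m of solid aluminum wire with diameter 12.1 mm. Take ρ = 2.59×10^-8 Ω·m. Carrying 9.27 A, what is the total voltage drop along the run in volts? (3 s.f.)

0.0101 V

Section 1: A_strand = π(1.9100e-03)² = 1.146e-05 m²; R₁ = ρL/(N·A_s) = (2.59×10^-8)(3.81)/(19×1.146e-05) = 4.532×10^-4 Ω
Section 2: A = π(d/2)² = π(6.0500e-03 m)² = 1.150e-04 m²
R₂ = (2.59×10^-8)(2.84)/(1.150e-04) = 6.397×10^-4 Ω
R = R₁ + R₂ = 0.001093 Ω
V = IR = 9.27 × 0.001093 = 0.0101 V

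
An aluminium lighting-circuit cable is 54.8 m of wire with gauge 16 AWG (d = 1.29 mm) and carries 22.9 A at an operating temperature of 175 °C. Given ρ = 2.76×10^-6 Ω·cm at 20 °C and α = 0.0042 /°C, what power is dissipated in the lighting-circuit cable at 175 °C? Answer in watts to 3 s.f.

ρ = 2.76×10^-6 Ω·cm = 2.76×10^-8 Ω·m
A = π(1.29/2 mm)² = π(6.4500e-04 m)² = 1.307e-06 m²
R₍20₎ = ρL/A = (2.76×10^-8)(54.8)/(1.307e-06) = 1.157 Ω
R₍175₎ = R₍20₎(1 + αΔT) = 1.157 × (1 + 0.0042×155) = 1.911 Ω
P = I²R = (22.9)² × 1.911 = 1000 W

1000 W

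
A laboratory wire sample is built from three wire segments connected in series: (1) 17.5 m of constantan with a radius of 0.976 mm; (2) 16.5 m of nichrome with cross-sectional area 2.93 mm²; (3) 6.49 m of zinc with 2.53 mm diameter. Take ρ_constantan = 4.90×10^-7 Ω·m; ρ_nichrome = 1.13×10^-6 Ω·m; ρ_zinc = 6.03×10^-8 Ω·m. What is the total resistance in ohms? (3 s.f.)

Seg 1: A = πr² = π(9.7600e-04 m)² = 2.993e-06 m²
R_1 = (4.90×10^-7)(17.5)/(2.993e-06) = 2.865 Ω
Seg 2: A = 2.93 mm² = 2.930e-06 m²
R_2 = (1.13×10^-6)(16.5)/(2.930e-06) = 6.363 Ω
Seg 3: A = π(d/2)² = π(1.2650e-03 m)² = 5.027e-06 m²
R_3 = (6.03×10^-8)(6.49)/(5.027e-06) = 0.07785 Ω
R_total = R_1 + R_2 + R_3 = 9.31 Ω

9.31 Ω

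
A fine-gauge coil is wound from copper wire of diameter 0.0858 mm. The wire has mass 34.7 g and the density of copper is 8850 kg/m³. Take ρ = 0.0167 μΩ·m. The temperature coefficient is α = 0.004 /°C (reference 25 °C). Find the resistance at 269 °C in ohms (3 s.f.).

ρ = 0.0167 μΩ·m = 1.67×10^-8 Ω·m
A = π(d/2)² = π(4.2900e-05 m)² = 5.7818e-09 m²
L = m/(density·A) = 0.0347/(8850×5.7818e-09) = 678.1 m
R = ρL/A = (1.67×10^-8)(678.1)/(5.7818e-09) = 1959 Ω
R(269 °C) = 1959 × (1 + 0.004×244) = 3870 Ω

3870 Ω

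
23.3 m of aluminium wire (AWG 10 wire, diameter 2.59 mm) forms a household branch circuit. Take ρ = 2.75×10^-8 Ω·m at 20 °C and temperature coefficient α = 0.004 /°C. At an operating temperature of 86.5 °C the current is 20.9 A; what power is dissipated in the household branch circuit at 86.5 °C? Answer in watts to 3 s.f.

A = π(2.59/2 mm)² = π(1.2950e-03 m)² = 5.269e-06 m²
R₍20₎ = ρL/A = (2.75×10^-8)(23.3)/(5.269e-06) = 0.1216 Ω
R₍86.5₎ = R₍20₎(1 + αΔT) = 0.1216 × (1 + 0.004×66.5) = 0.154 Ω
P = I²R = (20.9)² × 0.154 = 67.3 W

67.3 W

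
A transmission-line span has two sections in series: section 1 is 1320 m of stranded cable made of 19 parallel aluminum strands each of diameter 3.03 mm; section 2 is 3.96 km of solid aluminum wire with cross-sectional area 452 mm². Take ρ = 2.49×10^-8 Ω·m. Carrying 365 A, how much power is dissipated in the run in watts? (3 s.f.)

Section 1: A_strand = π(1.5150e-03)² = 7.211e-06 m²; R₁ = ρL/(N·A_s) = (2.49×10^-8)(1320)/(19×7.211e-06) = 0.2399 Ω
Section 2: A = 452 mm² = 4.520e-04 m²
R₂ = (2.49×10^-8)(3960)/(4.520e-04) = 0.2182 Ω
R = R₁ + R₂ = 0.4581 Ω
P = I²R = (365)² × 0.4581 = 61000 W

61000 W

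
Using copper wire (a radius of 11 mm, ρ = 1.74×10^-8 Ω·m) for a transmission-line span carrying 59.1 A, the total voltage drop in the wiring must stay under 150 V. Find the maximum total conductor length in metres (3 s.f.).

55400 m

A = πr² = π(1.1000e-02 m)² = 3.801e-04 m²
L_max = V_max·A/(1·ρI) = (150)(3.801e-04)/(1.74×10^-8×59.1) = 55400 m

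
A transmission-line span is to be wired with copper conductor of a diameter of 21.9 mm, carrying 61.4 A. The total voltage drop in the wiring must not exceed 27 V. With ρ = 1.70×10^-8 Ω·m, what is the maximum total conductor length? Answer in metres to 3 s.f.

A = π(d/2)² = π(1.0950e-02 m)² = 3.767e-04 m²
L_max = V_max·A/(1·ρI) = (27)(3.767e-04)/(1.70×10^-8×61.4) = 9740 m

9740 m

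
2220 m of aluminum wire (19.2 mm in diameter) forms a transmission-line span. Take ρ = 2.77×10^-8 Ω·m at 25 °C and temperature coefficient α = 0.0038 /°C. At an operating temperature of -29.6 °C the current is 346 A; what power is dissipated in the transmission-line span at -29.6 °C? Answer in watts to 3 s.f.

20200 W

A = π(d/2)² = π(9.6000e-03 m)² = 2.895e-04 m²
R₍25₎ = ρL/A = (2.77×10^-8)(2220)/(2.895e-04) = 0.2124 Ω
R₍-29.6₎ = R₍25₎(1 + αΔT) = 0.2124 × (1 + 0.0038×-54.6) = 0.1683 Ω
P = I²R = (346)² × 0.1683 = 20200 W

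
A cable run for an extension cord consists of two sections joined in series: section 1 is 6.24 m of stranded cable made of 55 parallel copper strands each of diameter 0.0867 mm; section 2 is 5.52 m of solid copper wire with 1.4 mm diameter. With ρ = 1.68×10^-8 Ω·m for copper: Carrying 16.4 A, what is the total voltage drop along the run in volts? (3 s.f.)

6.28 V

Section 1: A_strand = π(4.3350e-05)² = 5.904e-09 m²; R₁ = ρL/(N·A_s) = (1.68×10^-8)(6.24)/(55×5.904e-09) = 0.3229 Ω
Section 2: A = π(d/2)² = π(7.0000e-04 m)² = 1.539e-06 m²
R₂ = (1.68×10^-8)(5.52)/(1.539e-06) = 0.06024 Ω
R = R₁ + R₂ = 0.3831 Ω
V = IR = 16.4 × 0.3831 = 6.28 V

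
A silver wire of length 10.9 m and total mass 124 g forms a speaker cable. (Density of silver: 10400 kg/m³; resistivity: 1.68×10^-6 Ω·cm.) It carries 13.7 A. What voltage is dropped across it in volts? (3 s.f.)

ρ = 1.68×10^-6 Ω·cm = 1.68×10^-8 Ω·m
A = m/(density·L) = 0.124/(10400×10.9) = 1.0939e-06 m²
R = ρL/A = (1.68×10^-8)(10.9)/(1.0939e-06) = 0.1674 Ω
V = IR = 13.7 × 0.1674 = 2.29 V

2.29 V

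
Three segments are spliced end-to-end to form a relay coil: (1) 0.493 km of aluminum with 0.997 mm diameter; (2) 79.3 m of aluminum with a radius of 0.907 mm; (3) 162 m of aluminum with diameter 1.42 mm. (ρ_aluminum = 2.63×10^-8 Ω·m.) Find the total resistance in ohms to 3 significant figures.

Seg 1: A = π(d/2)² = π(4.9850e-04 m)² = 7.807e-07 m²
R_1 = (2.63×10^-8)(493)/(7.807e-07) = 16.61 Ω
Seg 2: A = πr² = π(9.0700e-04 m)² = 2.584e-06 m²
R_2 = (2.63×10^-8)(79.3)/(2.584e-06) = 0.807 Ω
Seg 3: A = π(d/2)² = π(7.1000e-04 m)² = 1.584e-06 m²
R_3 = (2.63×10^-8)(162)/(1.584e-06) = 2.69 Ω
R_total = R_1 + R_2 + R_3 = 20.1 Ω

20.1 Ω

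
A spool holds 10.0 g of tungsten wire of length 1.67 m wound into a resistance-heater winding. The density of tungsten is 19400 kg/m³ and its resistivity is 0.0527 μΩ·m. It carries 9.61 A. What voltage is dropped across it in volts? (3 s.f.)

ρ = 0.0527 μΩ·m = 5.27×10^-8 Ω·m
A = m/(density·L) = 0.01/(19400×1.67) = 3.0866e-07 m²
R = ρL/A = (5.27×10^-8)(1.67)/(3.0866e-07) = 0.2851 Ω
V = IR = 9.61 × 0.2851 = 2.74 V

2.74 V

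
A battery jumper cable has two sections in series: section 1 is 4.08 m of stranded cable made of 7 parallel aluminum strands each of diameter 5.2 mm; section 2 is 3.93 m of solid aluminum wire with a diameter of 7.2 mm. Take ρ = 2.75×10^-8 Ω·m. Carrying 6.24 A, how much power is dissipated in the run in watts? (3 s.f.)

Section 1: A_strand = π(2.6000e-03)² = 2.124e-05 m²; R₁ = ρL/(N·A_s) = (2.75×10^-8)(4.08)/(7×2.124e-05) = 7.547×10^-4 Ω
Section 2: A = π(d/2)² = π(3.6000e-03 m)² = 4.072e-05 m²
R₂ = (2.75×10^-8)(3.93)/(4.072e-05) = 0.002654 Ω
R = R₁ + R₂ = 0.003409 Ω
P = I²R = (6.24)² × 0.003409 = 0.133 W

0.133 W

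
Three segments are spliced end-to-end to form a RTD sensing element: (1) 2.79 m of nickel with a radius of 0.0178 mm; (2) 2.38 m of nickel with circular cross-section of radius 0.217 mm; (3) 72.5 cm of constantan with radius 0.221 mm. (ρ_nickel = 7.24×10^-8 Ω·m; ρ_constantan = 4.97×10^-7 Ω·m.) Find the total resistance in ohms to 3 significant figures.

206 Ω

Seg 1: A = πr² = π(1.7800e-05 m)² = 9.954e-10 m²
R_1 = (7.24×10^-8)(2.79)/(9.954e-10) = 202.9 Ω
Seg 2: A = πr² = π(2.1700e-04 m)² = 1.479e-07 m²
R_2 = (7.24×10^-8)(2.38)/(1.479e-07) = 1.165 Ω
Seg 3: A = πr² = π(2.2100e-04 m)² = 1.534e-07 m²
R_3 = (4.97×10^-7)(0.725)/(1.534e-07) = 2.348 Ω
R_total = R_1 + R_2 + R_3 = 206 Ω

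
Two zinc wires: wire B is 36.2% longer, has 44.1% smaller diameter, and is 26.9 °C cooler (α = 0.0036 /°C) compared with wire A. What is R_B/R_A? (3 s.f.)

3.94

R ∝ ρL/d² with ρ ∝ (1+αΔT), so R_B/R_A = (1 + 36.2/100) × (1 − 44.1/100)⁻² × (1 − 0.0036×26.9)
= 1.362 × 3.2 × 0.9032 = 3.94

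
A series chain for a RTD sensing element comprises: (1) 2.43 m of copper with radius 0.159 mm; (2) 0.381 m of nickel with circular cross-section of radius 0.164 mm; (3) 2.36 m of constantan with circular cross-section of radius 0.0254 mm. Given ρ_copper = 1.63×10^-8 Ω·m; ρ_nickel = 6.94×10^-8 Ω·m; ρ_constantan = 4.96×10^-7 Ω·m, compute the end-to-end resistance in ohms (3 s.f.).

578 Ω

Seg 1: A = πr² = π(1.5900e-04 m)² = 7.942e-08 m²
R_1 = (1.63×10^-8)(2.43)/(7.942e-08) = 0.4987 Ω
Seg 2: A = πr² = π(1.6400e-04 m)² = 8.450e-08 m²
R_2 = (6.94×10^-8)(0.381)/(8.450e-08) = 0.3129 Ω
Seg 3: A = πr² = π(2.5400e-05 m)² = 2.027e-09 m²
R_3 = (4.96×10^-7)(2.36)/(2.027e-09) = 577.5 Ω
R_total = R_1 + R_2 + R_3 = 578 Ω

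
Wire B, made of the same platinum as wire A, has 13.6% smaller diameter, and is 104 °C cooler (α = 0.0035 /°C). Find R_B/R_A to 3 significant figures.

0.852

R ∝ ρL/d² with ρ ∝ (1+αΔT), so R_B/R_A = (1 − 13.6/100)⁻² × (1 − 0.0035×104)
= 1.34 × 0.636 = 0.852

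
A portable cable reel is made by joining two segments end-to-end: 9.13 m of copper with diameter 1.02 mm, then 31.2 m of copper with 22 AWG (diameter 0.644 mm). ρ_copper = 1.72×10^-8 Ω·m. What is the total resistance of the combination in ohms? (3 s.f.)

1.84 Ω

Segment 1: A = π(d/2)² = π(5.1000e-04 m)² = 8.171e-07 m²
R₁ = ρL/A = (1.72×10^-8)(9.13)/(8.171e-07) = 0.1922 Ω
Segment 2: A = π(0.644/2 mm)² = π(3.2200e-04 m)² = 3.257e-07 m²
R₂ = (1.72×10^-8)(31.2)/(3.257e-07) = 1.647 Ω
R = R₁ + R₂ = 1.84 Ω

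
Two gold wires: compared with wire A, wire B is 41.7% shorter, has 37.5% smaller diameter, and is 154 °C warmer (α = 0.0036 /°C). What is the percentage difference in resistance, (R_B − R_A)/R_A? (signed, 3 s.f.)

R ∝ ρL/d² with ρ ∝ (1+αΔT), so R_B/R_A = (1 − 41.7/100) × (1 − 37.5/100)⁻² × (1 + 0.0036×154)
= 0.583 × 2.56 × 1.554 = 2.32
(R_B − R_A)/R_A = 2.32 − 1 = 132%

132%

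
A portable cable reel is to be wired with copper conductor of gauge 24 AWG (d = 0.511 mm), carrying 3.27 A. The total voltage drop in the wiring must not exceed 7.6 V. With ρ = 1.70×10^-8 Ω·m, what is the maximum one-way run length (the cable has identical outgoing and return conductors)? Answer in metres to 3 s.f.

14.0 m

A = π(0.511/2 mm)² = π(2.5550e-04 m)² = 2.051e-07 m²
L_max = V_max·A/(2·ρI) = (7.6)(2.051e-07)/(2×1.70×10^-8×3.27) = 14.0 m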